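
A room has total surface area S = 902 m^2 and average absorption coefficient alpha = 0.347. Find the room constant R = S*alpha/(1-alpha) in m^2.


R = 902 * 0.347 / (1 - 0.347) = 479.32 m^2


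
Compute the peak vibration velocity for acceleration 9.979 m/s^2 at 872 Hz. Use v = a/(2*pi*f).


omega = 2*pi*f = 2*pi*872 = 5478.94 rad/s
v = a / omega = 9.979 / 5478.94 = 0.0018213 m/s


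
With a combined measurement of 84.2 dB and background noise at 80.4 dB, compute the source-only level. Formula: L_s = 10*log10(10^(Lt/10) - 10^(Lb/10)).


10^(84.2/10) = 2.63027e+08
10^(80.4/10) = 1.09648e+08
Difference = 2.63027e+08 - 1.09648e+08 = 1.53379e+08
L_source = 10*log10(1.53379e+08) = 81.858 dB


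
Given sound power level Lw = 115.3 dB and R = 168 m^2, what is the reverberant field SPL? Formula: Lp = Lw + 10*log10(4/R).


4/R = 4/168 = 0.0238095
Lp = 115.3 + 10*log10(0.0238095) = 99.068 dB


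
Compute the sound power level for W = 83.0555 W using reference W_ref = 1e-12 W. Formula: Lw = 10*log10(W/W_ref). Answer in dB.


W / W_ref = 83.0555 / 1e-12 = 8.30555e+13
Lw = 10 * log10(8.30555e+13) = 139.19 dB


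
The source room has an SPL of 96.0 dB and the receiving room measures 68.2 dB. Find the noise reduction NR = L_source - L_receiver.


NR = L_source - L_receiver (difference between source and receiving room levels)
NR = 96.0 - 68.2 = 27.8 dB


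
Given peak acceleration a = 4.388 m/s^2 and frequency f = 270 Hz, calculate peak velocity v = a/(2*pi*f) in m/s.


omega = 2*pi*f = 2*pi*270 = 1696.46 rad/s
v = a / omega = 4.388 / 1696.46 = 0.0025866 m/s


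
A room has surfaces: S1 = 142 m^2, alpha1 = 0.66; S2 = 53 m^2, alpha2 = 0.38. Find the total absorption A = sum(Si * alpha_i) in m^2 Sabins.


142 * 0.66 = 93.72
53 * 0.38 = 20.14
A_total = 93.72 + 20.14 = 113.86 m^2


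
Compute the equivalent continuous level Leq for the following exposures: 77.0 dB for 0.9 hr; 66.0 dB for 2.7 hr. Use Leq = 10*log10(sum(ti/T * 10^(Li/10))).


T_total = 0.9 + 2.7 = 3.6 hr
(0.9/3.6) * 10^(77.0/10) = 1.25297e+07
(2.7/3.6) * 10^(66.0/10) = 2.9858e+06
Sum = 1.25297e+07 + 2.9858e+06 = 1.55155e+07
Leq = 10*log10(1.55155e+07) = 71.908 dB


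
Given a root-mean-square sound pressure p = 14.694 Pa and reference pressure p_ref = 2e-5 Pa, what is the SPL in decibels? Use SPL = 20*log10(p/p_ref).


p / p_ref = 14.694 / 2e-5 = 734700
SPL = 20 * log10(734700) = 117.32 dB


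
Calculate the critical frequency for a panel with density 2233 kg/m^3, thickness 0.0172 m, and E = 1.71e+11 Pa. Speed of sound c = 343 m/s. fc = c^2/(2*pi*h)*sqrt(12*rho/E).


12*rho/E = 12*2233/1.71e+11 = 1.56702e-07
sqrt(12*rho/E) = sqrt(1.56702e-07) = 0.000395856
c^2/(2*pi*h) = 343^2/(2*pi*0.0172) = 1.08863e+06
fc = 1.08863e+06 * 0.000395856 = 430.94 Hz


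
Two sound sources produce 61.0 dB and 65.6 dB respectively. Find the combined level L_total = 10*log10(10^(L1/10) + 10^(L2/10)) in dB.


10^(61.0/10) = 1.25893e+06
10^(65.6/10) = 3.63078e+06
Sum = 1.25893e+06 + 3.63078e+06 = 4.88971e+06
L_total = 10*log10(4.88971e+06) = 66.893 dB


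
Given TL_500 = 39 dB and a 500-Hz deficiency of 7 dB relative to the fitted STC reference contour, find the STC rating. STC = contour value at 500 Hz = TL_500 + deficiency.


By ASTM E413, STC = value of the fitted reference contour at 500 Hz.
Contour value at 500 Hz = TL_500 + deficiency = 39 + 7 = 46
STC = 46


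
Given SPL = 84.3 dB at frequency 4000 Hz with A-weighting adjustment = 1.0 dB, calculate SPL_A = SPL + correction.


A-weighting table: 4000 Hz -> 1.0 dB correction
SPL_A = SPL + correction = 84.3 + (1.0) = 85.3 dBA


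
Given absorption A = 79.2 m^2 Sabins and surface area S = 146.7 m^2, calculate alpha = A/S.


Absorption coefficient = absorbed power / incident power
alpha = A / S = 79.2 / 146.7 = 0.53988


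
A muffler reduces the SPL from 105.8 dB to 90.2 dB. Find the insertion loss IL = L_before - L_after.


Insertion loss = SPL without muffler - SPL with muffler
IL = 105.8 - 90.2 = 15.6 dB


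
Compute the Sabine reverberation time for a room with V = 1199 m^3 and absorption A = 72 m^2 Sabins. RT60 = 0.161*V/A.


RT60 = 0.161 * 1199 / 72 = 2.6811 s


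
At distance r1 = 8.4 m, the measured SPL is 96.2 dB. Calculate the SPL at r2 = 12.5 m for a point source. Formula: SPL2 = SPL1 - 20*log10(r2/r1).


r2/r1 = 12.5/8.4 = 1.4881
Correction = 20*log10(1.4881) = 3.45264 dB
SPL2 = 96.2 - 3.45264 = 92.747 dB


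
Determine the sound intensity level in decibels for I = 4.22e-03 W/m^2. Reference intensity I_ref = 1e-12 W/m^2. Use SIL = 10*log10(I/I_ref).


I / I_ref = 4.22e-03 / 1e-12 = 4.22e+09
SIL = 10 * log10(4.22e+09) = 96.253 dB


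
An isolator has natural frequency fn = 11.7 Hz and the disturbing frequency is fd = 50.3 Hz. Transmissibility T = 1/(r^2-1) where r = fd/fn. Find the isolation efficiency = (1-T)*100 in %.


r = 50.3 / 11.7 = 4.29915
r^2 - 1 = 4.29915^2 - 1 = 17.4827
T = 1/17.4827 = 0.0571994
Efficiency = (1 - 0.0571994)*100 = 94.28 %


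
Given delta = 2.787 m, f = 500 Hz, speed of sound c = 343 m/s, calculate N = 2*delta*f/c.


N = 2*delta*f/c = 2*delta/lambda, where lambda = c/f
lambda = 343 / 500 = 0.686 m
N = 2 * 2.787 / 0.686 = 8.1254


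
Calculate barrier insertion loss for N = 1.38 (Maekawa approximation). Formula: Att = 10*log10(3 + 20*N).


3 + 20*N = 3 + 20*1.38 = 30.6
Att = 10*log10(30.6) = 14.857 dB


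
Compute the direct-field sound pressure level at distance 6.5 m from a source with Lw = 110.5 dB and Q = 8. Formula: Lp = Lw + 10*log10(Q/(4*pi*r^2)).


4*pi*r^2 = 4*pi*6.5^2 = 530.929 m^2
Q / (4*pi*r^2) = 8 / 530.929 = 0.0150679
Lp = 110.5 + 10*log10(0.0150679) = 92.281 dB


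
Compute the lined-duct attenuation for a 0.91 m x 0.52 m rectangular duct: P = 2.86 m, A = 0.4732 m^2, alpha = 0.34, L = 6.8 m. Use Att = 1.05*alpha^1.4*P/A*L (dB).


alpha^1.4 = 0.34^1.4 = 0.220836
Attenuation rate = 1.05 * alpha^1.4 * P / A
= 1.05 * 0.220836 * 2.86 / 0.4732 = 1.40146 dB/m
Total Att = 1.40146 * 6.8 = 9.5299 dB


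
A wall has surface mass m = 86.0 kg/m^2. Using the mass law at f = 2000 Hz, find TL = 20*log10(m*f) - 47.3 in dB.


m * f = 86.0 * 2000 = 172000
20*log10(172000) = 104.711 dB
TL = 104.711 - 47.3 = 57.411 dB


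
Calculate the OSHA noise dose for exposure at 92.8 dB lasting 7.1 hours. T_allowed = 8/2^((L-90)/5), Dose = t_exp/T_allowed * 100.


T_allowed = 8 / 2^((92.8 - 90)/5) = 5.42642 hr
Dose = 7.1 / 5.42642 * 100 = 130.84 %


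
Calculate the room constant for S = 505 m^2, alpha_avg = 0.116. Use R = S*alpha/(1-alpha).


R = 505 * 0.116 / (1 - 0.116) = 66.267 m^2


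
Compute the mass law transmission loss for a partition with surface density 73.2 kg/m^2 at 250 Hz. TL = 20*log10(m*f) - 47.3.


m * f = 73.2 * 250 = 18300
20*log10(18300) = 85.249 dB
TL = 85.249 - 47.3 = 37.949 dB


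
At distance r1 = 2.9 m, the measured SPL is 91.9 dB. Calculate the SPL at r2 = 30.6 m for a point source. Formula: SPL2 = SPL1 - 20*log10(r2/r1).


r2/r1 = 30.6/2.9 = 10.5517
Correction = 20*log10(10.5517) = 20.4664 dB
SPL2 = 91.9 - 20.4664 = 71.434 dB


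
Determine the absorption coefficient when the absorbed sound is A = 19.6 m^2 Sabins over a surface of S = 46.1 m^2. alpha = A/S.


Absorption coefficient = absorbed power / incident power
alpha = A / S = 19.6 / 46.1 = 0.42516


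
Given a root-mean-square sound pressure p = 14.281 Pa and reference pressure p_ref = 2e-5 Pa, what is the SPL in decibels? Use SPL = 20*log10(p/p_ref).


p / p_ref = 14.281 / 2e-5 = 714050
SPL = 20 * log10(714050) = 117.07 dB


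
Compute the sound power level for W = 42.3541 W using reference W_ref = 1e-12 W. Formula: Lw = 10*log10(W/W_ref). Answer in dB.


W / W_ref = 42.3541 / 1e-12 = 4.23541e+13
Lw = 10 * log10(4.23541e+13) = 136.27 dB


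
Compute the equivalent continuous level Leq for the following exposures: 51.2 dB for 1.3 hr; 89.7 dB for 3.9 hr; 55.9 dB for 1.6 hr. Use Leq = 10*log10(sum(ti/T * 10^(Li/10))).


T_total = 1.3 + 3.9 + 1.6 = 6.8 hr
(1.3/6.8) * 10^(51.2/10) = 25202
(3.9/6.8) * 10^(89.7/10) = 5.35249e+08
(1.6/6.8) * 10^(55.9/10) = 91540
Sum = 25202 + 5.35249e+08 + 91540 = 5.35366e+08
Leq = 10*log10(5.35366e+08) = 87.287 dB


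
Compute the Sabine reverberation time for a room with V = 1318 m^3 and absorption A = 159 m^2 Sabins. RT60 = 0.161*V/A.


RT60 = 0.161 * 1318 / 159 = 1.3346 s


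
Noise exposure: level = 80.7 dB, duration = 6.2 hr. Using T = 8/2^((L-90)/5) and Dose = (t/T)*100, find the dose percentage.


T_allowed = 8 / 2^((80.7 - 90)/5) = 29.0406 hr
Dose = 6.2 / 29.0406 * 100 = 21.349 %


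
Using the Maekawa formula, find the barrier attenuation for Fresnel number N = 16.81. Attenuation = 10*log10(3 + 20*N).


3 + 20*N = 3 + 20*16.81 = 339.2
Att = 10*log10(339.2) = 25.305 dB


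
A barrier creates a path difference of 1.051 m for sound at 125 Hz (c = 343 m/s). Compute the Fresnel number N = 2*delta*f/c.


N = 2*delta*f/c = 2*delta/lambda, where lambda = c/f
lambda = 343 / 125 = 2.744 m
N = 2 * 1.051 / 2.744 = 0.76603


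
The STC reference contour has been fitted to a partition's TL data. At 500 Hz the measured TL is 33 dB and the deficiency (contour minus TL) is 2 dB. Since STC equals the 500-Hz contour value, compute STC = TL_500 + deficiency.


By ASTM E413, STC = value of the fitted reference contour at 500 Hz.
Contour value at 500 Hz = TL_500 + deficiency = 33 + 2 = 35
STC = 35


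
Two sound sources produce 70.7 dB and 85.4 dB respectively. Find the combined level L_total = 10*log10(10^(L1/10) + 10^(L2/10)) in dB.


10^(70.7/10) = 1.1749e+07
10^(85.4/10) = 3.46737e+08
Sum = 1.1749e+07 + 3.46737e+08 = 3.58486e+08
L_total = 10*log10(3.58486e+08) = 85.545 dB


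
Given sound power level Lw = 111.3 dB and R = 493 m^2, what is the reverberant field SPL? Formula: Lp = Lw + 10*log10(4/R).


4/R = 4/493 = 0.00811359
Lp = 111.3 + 10*log10(0.00811359) = 90.392 dB


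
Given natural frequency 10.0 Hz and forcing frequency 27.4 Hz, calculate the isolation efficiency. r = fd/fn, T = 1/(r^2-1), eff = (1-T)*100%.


r = 27.4 / 10.0 = 2.74
r^2 - 1 = 2.74^2 - 1 = 6.5076
T = 1/6.5076 = 0.153666
Efficiency = (1 - 0.153666)*100 = 84.633 %


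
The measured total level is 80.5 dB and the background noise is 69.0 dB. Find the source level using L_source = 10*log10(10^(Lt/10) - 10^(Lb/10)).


10^(80.5/10) = 1.12202e+08
10^(69.0/10) = 7.94328e+06
Difference = 1.12202e+08 - 7.94328e+06 = 1.04259e+08
L_source = 10*log10(1.04259e+08) = 80.181 dB


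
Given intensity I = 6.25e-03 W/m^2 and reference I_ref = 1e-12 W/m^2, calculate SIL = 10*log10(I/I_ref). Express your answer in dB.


I / I_ref = 6.25e-03 / 1e-12 = 6.25e+09
SIL = 10 * log10(6.25e+09) = 97.959 dB


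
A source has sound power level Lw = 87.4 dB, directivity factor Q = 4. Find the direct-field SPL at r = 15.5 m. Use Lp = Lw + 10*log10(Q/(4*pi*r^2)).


4*pi*r^2 = 4*pi*15.5^2 = 3019.07 m^2
Q / (4*pi*r^2) = 4 / 3019.07 = 0.00132491
Lp = 87.4 + 10*log10(0.00132491) = 58.622 dB


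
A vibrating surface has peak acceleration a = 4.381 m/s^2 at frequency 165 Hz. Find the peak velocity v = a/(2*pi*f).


omega = 2*pi*f = 2*pi*165 = 1036.73 rad/s
v = a / omega = 4.381 / 1036.73 = 0.0042258 m/s


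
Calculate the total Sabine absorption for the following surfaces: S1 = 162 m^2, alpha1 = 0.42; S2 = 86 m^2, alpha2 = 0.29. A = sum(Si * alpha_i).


162 * 0.42 = 68.04
86 * 0.29 = 24.94
A_total = 68.04 + 24.94 = 92.98 m^2


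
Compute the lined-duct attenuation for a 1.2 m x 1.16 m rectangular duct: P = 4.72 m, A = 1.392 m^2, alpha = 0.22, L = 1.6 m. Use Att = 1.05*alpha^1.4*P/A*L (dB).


alpha^1.4 = 0.22^1.4 = 0.120058
Attenuation rate = 1.05 * alpha^1.4 * P / A
= 1.05 * 0.120058 * 4.72 / 1.392 = 0.427448 dB/m
Total Att = 0.427448 * 1.6 = 0.68392 dB


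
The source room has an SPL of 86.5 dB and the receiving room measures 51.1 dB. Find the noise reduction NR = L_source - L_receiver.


NR = L_source - L_receiver (difference between source and receiving room levels)
NR = 86.5 - 51.1 = 35.4 dB


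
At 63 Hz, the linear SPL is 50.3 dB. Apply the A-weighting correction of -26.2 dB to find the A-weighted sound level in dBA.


A-weighting table: 63 Hz -> -26.2 dB correction
SPL_A = SPL + correction = 50.3 + (-26.2) = 24.1 dBA


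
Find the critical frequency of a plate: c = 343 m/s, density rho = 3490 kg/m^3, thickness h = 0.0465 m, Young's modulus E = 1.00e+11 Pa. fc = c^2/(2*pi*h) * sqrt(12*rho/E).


12*rho/E = 12*3490/1.00e+11 = 4.188e-07
sqrt(12*rho/E) = sqrt(4.188e-07) = 0.000647148
c^2/(2*pi*h) = 343^2/(2*pi*0.0465) = 402676
fc = 402676 * 0.000647148 = 260.59 Hz


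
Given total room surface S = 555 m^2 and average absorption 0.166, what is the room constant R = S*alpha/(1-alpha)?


R = 555 * 0.166 / (1 - 0.166) = 110.47 m^2


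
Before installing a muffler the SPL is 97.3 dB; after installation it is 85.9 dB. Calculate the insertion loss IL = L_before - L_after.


Insertion loss = SPL without muffler - SPL with muffler
IL = 97.3 - 85.9 = 11.4 dB


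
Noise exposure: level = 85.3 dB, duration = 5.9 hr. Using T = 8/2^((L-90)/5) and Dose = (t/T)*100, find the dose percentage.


T_allowed = 8 / 2^((85.3 - 90)/5) = 15.3482 hr
Dose = 5.9 / 15.3482 * 100 = 38.441 %


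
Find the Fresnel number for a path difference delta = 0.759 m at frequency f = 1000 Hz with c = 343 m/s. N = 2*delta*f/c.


N = 2*delta*f/c = 2*delta/lambda, where lambda = c/f
lambda = 343 / 1000 = 0.343 m
N = 2 * 0.759 / 0.343 = 4.4257


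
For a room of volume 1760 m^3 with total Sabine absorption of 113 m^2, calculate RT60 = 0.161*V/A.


RT60 = 0.161 * 1760 / 113 = 2.5076 s


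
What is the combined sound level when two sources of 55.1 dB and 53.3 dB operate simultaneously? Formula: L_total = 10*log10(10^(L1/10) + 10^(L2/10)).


10^(55.1/10) = 323594
10^(53.3/10) = 213796
Sum = 323594 + 213796 = 537390
L_total = 10*log10(537390) = 57.303 dB


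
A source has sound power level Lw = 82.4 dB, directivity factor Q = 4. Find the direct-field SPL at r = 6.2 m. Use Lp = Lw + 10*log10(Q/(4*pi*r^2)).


4*pi*r^2 = 4*pi*6.2^2 = 483.051 m^2
Q / (4*pi*r^2) = 4 / 483.051 = 0.0082807
Lp = 82.4 + 10*log10(0.0082807) = 61.581 dB


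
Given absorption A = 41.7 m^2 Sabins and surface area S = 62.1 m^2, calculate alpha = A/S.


Absorption coefficient = absorbed power / incident power
alpha = A / S = 41.7 / 62.1 = 0.6715


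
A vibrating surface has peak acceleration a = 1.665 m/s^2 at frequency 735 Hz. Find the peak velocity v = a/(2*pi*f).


omega = 2*pi*f = 2*pi*735 = 4618.14 rad/s
v = a / omega = 1.665 / 4618.14 = 0.00036053 m/s


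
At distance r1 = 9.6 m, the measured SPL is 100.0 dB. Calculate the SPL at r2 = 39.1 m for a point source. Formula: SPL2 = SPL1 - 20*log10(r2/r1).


r2/r1 = 39.1/9.6 = 4.07292
Correction = 20*log10(4.07292) = 12.1981 dB
SPL2 = 100.0 - 12.1981 = 87.802 dB


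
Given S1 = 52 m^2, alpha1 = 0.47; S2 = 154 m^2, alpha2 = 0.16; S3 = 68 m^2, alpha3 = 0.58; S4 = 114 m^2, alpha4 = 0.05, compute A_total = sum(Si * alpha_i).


52 * 0.47 = 24.44
154 * 0.16 = 24.64
68 * 0.58 = 39.44
114 * 0.05 = 5.7
A_total = 24.44 + 24.64 + 39.44 + 5.7 = 94.22 m^2


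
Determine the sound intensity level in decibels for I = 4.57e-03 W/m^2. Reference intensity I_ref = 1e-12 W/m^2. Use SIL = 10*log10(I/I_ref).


I / I_ref = 4.57e-03 / 1e-12 = 4.57e+09
SIL = 10 * log10(4.57e+09) = 96.599 dB


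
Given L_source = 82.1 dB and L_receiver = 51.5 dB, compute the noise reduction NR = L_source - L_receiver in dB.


NR = L_source - L_receiver (difference between source and receiving room levels)
NR = 82.1 - 51.5 = 30.6 dB


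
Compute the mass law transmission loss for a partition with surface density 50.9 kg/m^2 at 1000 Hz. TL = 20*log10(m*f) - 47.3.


m * f = 50.9 * 1000 = 50900
20*log10(50900) = 94.1344 dB
TL = 94.1344 - 47.3 = 46.834 dB


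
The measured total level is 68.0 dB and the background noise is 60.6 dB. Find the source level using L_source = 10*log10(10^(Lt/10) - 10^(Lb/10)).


10^(68.0/10) = 6.30957e+06
10^(60.6/10) = 1.14815e+06
Difference = 6.30957e+06 - 1.14815e+06 = 5.16142e+06
L_source = 10*log10(5.16142e+06) = 67.128 dB


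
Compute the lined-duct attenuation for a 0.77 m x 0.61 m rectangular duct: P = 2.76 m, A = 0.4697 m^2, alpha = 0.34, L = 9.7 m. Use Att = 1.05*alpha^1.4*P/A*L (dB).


alpha^1.4 = 0.34^1.4 = 0.220836
Attenuation rate = 1.05 * alpha^1.4 * P / A
= 1.05 * 0.220836 * 2.76 / 0.4697 = 1.36254 dB/m
Total Att = 1.36254 * 9.7 = 13.217 dB


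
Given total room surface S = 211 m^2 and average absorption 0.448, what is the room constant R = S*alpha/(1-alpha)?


R = 211 * 0.448 / (1 - 0.448) = 171.25 m^2


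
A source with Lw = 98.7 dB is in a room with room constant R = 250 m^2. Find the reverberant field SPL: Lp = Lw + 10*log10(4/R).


4/R = 4/250 = 0.016
Lp = 98.7 + 10*log10(0.016) = 80.741 dB


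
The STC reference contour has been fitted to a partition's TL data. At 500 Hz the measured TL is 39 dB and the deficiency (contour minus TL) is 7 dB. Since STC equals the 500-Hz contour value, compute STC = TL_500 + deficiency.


By ASTM E413, STC = value of the fitted reference contour at 500 Hz.
Contour value at 500 Hz = TL_500 + deficiency = 39 + 7 = 46
STC = 46


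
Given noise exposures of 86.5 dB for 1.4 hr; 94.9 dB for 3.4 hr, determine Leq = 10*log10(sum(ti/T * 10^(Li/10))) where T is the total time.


T_total = 1.4 + 3.4 = 4.8 hr
(1.4/4.8) * 10^(86.5/10) = 1.30283e+08
(3.4/4.8) * 10^(94.9/10) = 2.18896e+09
Sum = 1.30283e+08 + 2.18896e+09 = 2.31924e+09
Leq = 10*log10(2.31924e+09) = 93.653 dB


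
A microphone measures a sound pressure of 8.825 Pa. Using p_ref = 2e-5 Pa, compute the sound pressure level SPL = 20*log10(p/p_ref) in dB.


p / p_ref = 8.825 / 2e-5 = 441250
SPL = 20 * log10(441250) = 112.89 dB


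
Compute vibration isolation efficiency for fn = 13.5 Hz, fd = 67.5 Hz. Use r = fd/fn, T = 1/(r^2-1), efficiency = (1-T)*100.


r = 67.5 / 13.5 = 5
r^2 - 1 = 5^2 - 1 = 24
T = 1/24 = 0.0416667
Efficiency = (1 - 0.0416667)*100 = 95.833 %


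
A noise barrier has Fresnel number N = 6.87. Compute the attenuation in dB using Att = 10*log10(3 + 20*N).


3 + 20*N = 3 + 20*6.87 = 140.4
Att = 10*log10(140.4) = 21.474 dB


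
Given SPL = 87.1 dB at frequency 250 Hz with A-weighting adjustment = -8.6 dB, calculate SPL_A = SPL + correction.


A-weighting table: 250 Hz -> -8.6 dB correction
SPL_A = SPL + correction = 87.1 + (-8.6) = 78.5 dBA


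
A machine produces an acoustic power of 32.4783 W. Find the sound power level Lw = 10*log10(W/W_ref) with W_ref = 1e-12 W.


W / W_ref = 32.4783 / 1e-12 = 3.24783e+13
Lw = 10 * log10(3.24783e+13) = 135.12 dB


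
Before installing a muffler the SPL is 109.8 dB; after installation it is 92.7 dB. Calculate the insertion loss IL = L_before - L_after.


Insertion loss = SPL without muffler - SPL with muffler
IL = 109.8 - 92.7 = 17.1 dB


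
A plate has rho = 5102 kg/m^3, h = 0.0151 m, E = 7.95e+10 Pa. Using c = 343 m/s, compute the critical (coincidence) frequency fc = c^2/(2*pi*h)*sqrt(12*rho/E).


12*rho/E = 12*5102/7.95e+10 = 7.70113e-07
sqrt(12*rho/E) = sqrt(7.70113e-07) = 0.000877561
c^2/(2*pi*h) = 343^2/(2*pi*0.0151) = 1.24003e+06
fc = 1.24003e+06 * 0.000877561 = 1088.2 Hz


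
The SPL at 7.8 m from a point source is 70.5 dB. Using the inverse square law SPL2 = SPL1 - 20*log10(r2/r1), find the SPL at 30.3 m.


r2/r1 = 30.3/7.8 = 3.88462
Correction = 20*log10(3.88462) = 11.787 dB
SPL2 = 70.5 - 11.787 = 58.713 dB


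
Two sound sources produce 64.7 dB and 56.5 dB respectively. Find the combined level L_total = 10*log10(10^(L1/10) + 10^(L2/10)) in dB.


10^(64.7/10) = 2.95121e+06
10^(56.5/10) = 446684
Sum = 2.95121e+06 + 446684 = 3.39789e+06
L_total = 10*log10(3.39789e+06) = 65.312 dB


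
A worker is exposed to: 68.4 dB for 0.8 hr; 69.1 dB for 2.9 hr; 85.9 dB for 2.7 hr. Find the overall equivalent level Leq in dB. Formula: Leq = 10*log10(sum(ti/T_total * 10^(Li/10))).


T_total = 0.8 + 2.9 + 2.7 = 6.4 hr
(0.8/6.4) * 10^(68.4/10) = 864789
(2.9/6.4) * 10^(69.1/10) = 3.68314e+06
(2.7/6.4) * 10^(85.9/10) = 1.64128e+08
Sum = 864789 + 3.68314e+06 + 1.64128e+08 = 1.68676e+08
Leq = 10*log10(1.68676e+08) = 82.271 dB


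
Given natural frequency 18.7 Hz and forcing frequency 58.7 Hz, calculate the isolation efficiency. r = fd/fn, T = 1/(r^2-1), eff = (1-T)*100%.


r = 58.7 / 18.7 = 3.13904
r^2 - 1 = 3.13904^2 - 1 = 8.85357
T = 1/8.85357 = 0.112949
Efficiency = (1 - 0.112949)*100 = 88.705 %


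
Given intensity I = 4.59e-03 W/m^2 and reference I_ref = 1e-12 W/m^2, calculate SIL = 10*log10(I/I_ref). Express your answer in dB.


I / I_ref = 4.59e-03 / 1e-12 = 4.59e+09
SIL = 10 * log10(4.59e+09) = 96.618 dB


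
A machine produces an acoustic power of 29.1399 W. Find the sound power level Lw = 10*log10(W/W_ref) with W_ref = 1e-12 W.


W / W_ref = 29.1399 / 1e-12 = 2.91399e+13
Lw = 10 * log10(2.91399e+13) = 134.64 dB


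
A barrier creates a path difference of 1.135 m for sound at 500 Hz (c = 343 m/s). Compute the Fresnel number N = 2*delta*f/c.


N = 2*delta*f/c = 2*delta/lambda, where lambda = c/f
lambda = 343 / 500 = 0.686 m
N = 2 * 1.135 / 0.686 = 3.309


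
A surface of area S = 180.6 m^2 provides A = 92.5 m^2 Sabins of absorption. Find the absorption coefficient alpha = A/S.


Absorption coefficient = absorbed power / incident power
alpha = A / S = 92.5 / 180.6 = 0.51218


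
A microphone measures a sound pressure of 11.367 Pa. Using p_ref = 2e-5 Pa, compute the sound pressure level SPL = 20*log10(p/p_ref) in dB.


p / p_ref = 11.367 / 2e-5 = 568350
SPL = 20 * log10(568350) = 115.09 dB


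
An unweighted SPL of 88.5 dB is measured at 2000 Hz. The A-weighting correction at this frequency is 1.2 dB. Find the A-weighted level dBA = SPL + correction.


A-weighting table: 2000 Hz -> 1.2 dB correction
SPL_A = SPL + correction = 88.5 + (1.2) = 89.7 dBA


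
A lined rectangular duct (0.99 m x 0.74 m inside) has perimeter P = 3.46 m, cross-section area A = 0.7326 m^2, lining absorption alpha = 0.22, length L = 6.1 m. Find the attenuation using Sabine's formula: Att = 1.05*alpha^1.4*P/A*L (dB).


alpha^1.4 = 0.22^1.4 = 0.120058
Attenuation rate = 1.05 * alpha^1.4 * P / A
= 1.05 * 0.120058 * 3.46 / 0.7326 = 0.595374 dB/m
Total Att = 0.595374 * 6.1 = 3.6318 dB


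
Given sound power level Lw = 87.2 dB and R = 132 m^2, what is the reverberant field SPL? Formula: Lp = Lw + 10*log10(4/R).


4/R = 4/132 = 0.030303
Lp = 87.2 + 10*log10(0.030303) = 72.015 dB


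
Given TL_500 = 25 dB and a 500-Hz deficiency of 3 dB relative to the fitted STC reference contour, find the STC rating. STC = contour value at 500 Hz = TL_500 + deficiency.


By ASTM E413, STC = value of the fitted reference contour at 500 Hz.
Contour value at 500 Hz = TL_500 + deficiency = 25 + 3 = 28
STC = 28


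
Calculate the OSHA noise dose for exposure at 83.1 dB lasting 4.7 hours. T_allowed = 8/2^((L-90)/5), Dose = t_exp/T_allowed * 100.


T_allowed = 8 / 2^((83.1 - 90)/5) = 20.8215 hr
Dose = 4.7 / 20.8215 * 100 = 22.573 %


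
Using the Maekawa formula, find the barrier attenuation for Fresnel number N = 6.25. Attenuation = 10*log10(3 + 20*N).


3 + 20*N = 3 + 20*6.25 = 128
Att = 10*log10(128) = 21.072 dB


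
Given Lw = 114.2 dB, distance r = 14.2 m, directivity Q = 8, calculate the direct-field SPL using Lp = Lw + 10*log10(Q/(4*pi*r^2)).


4*pi*r^2 = 4*pi*14.2^2 = 2533.88 m^2
Q / (4*pi*r^2) = 8 / 2533.88 = 0.00315721
Lp = 114.2 + 10*log10(0.00315721) = 89.193 dB


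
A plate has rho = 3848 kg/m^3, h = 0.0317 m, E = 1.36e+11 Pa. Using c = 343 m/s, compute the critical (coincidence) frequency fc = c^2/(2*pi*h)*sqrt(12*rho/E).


12*rho/E = 12*3848/1.36e+11 = 3.39529e-07
sqrt(12*rho/E) = sqrt(3.39529e-07) = 0.000582691
c^2/(2*pi*h) = 343^2/(2*pi*0.0317) = 590676
fc = 590676 * 0.000582691 = 344.18 Hz


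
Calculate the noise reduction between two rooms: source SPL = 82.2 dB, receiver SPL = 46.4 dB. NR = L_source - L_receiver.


NR = L_source - L_receiver (difference between source and receiving room levels)
NR = 82.2 - 46.4 = 35.8 dB


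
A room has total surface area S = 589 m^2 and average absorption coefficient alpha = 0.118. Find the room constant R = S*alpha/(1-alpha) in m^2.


R = 589 * 0.118 / (1 - 0.118) = 78.8 m^2


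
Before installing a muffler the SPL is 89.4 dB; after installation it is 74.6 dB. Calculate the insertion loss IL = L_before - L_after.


Insertion loss = SPL without muffler - SPL with muffler
IL = 89.4 - 74.6 = 14.8 dB


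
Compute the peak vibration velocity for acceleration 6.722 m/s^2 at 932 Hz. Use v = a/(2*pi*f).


omega = 2*pi*f = 2*pi*932 = 5855.93 rad/s
v = a / omega = 6.722 / 5855.93 = 0.0011479 m/s


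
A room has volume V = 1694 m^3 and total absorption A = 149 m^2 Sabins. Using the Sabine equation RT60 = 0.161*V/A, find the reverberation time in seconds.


RT60 = 0.161 * 1694 / 149 = 1.8304 s


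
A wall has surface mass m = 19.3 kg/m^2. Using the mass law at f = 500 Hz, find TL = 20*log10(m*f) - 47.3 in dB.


m * f = 19.3 * 500 = 9650
20*log10(9650) = 79.6905 dB
TL = 79.6905 - 47.3 = 32.391 dB


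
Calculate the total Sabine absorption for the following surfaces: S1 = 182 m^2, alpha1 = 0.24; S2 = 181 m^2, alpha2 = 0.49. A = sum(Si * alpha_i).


182 * 0.24 = 43.68
181 * 0.49 = 88.69
A_total = 43.68 + 88.69 = 132.37 m^2


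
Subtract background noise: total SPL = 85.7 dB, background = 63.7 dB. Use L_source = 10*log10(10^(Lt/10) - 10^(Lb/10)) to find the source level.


10^(85.7/10) = 3.71535e+08
10^(63.7/10) = 2.34423e+06
Difference = 3.71535e+08 - 2.34423e+06 = 3.69191e+08
L_source = 10*log10(3.69191e+08) = 85.673 dB


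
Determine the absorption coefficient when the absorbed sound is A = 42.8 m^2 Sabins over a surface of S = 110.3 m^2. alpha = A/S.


Absorption coefficient = absorbed power / incident power
alpha = A / S = 42.8 / 110.3 = 0.38803


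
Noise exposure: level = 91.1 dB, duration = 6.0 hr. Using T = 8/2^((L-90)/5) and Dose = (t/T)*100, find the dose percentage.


T_allowed = 8 / 2^((91.1 - 90)/5) = 6.86852 hr
Dose = 6.0 / 6.86852 * 100 = 87.355 %


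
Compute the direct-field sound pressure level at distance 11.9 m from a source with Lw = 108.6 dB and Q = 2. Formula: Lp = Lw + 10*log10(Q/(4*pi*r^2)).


4*pi*r^2 = 4*pi*11.9^2 = 1779.52 m^2
Q / (4*pi*r^2) = 2 / 1779.52 = 0.0011239
Lp = 108.6 + 10*log10(0.0011239) = 79.107 dB


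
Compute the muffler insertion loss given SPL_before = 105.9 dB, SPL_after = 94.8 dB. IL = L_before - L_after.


Insertion loss = SPL without muffler - SPL with muffler
IL = 105.9 - 94.8 = 11.1 dB


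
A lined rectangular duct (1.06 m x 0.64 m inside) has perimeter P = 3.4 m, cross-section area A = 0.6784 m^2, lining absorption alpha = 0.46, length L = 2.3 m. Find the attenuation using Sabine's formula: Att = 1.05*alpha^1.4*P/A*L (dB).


alpha^1.4 = 0.46^1.4 = 0.337179
Attenuation rate = 1.05 * alpha^1.4 * P / A
= 1.05 * 0.337179 * 3.4 / 0.6784 = 1.77436 dB/m
Total Att = 1.77436 * 2.3 = 4.081 dB


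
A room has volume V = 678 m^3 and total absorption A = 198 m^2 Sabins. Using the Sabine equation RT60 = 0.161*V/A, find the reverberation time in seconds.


RT60 = 0.161 * 678 / 198 = 0.5513 s


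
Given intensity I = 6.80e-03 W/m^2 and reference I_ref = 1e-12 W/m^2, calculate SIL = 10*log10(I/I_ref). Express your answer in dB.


I / I_ref = 6.80e-03 / 1e-12 = 6.8e+09
SIL = 10 * log10(6.8e+09) = 98.325 dB


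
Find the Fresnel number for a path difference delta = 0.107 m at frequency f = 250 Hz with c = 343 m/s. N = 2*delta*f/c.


N = 2*delta*f/c = 2*delta/lambda, where lambda = c/f
lambda = 343 / 250 = 1.372 m
N = 2 * 0.107 / 1.372 = 0.15598


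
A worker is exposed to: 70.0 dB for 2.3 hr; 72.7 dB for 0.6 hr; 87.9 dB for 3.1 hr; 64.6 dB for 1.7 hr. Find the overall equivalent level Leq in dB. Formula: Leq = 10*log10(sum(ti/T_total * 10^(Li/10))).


T_total = 2.3 + 0.6 + 3.1 + 1.7 = 7.7 hr
(2.3/7.7) * 10^(70.0/10) = 2.98701e+06
(0.6/7.7) * 10^(72.7/10) = 1.45098e+06
(3.1/7.7) * 10^(87.9/10) = 2.4824e+08
(1.7/7.7) * 10^(64.6/10) = 636734
Sum = 2.98701e+06 + 1.45098e+06 + 2.4824e+08 + 636734 = 2.53315e+08
Leq = 10*log10(2.53315e+08) = 84.037 dB


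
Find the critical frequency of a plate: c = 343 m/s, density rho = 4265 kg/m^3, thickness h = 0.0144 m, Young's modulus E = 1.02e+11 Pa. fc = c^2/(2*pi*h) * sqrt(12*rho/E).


12*rho/E = 12*4265/1.02e+11 = 5.01765e-07
sqrt(12*rho/E) = sqrt(5.01765e-07) = 0.000708354
c^2/(2*pi*h) = 343^2/(2*pi*0.0144) = 1.30031e+06
fc = 1.30031e+06 * 0.000708354 = 921.08 Hz


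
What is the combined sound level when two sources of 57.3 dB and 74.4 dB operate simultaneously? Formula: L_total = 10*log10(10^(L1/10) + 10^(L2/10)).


10^(57.3/10) = 537032
10^(74.4/10) = 2.75423e+07
Sum = 537032 + 2.75423e+07 = 2.80793e+07
L_total = 10*log10(2.80793e+07) = 74.484 dB


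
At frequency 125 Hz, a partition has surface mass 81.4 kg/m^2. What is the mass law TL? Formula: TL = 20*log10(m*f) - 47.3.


m * f = 81.4 * 125 = 10175
20*log10(10175) = 80.1507 dB
TL = 80.1507 - 47.3 = 32.851 dB


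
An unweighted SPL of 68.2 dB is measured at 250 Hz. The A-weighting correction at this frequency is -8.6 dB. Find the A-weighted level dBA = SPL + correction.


A-weighting table: 250 Hz -> -8.6 dB correction
SPL_A = SPL + correction = 68.2 + (-8.6) = 59.6 dBA


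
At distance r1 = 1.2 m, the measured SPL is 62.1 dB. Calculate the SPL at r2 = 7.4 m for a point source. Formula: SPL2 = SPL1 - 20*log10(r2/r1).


r2/r1 = 7.4/1.2 = 6.16667
Correction = 20*log10(6.16667) = 15.801 dB
SPL2 = 62.1 - 15.801 = 46.299 dB


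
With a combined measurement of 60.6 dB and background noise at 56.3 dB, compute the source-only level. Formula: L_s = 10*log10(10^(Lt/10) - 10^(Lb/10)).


10^(60.6/10) = 1.14815e+06
10^(56.3/10) = 426580
Difference = 1.14815e+06 - 426580 = 721570
L_source = 10*log10(721570) = 58.583 dB


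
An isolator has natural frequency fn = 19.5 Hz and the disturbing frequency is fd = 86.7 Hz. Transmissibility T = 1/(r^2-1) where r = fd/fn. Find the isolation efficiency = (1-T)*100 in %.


r = 86.7 / 19.5 = 4.44615
r^2 - 1 = 4.44615^2 - 1 = 18.7682
T = 1/18.7682 = 0.0532816
Efficiency = (1 - 0.0532816)*100 = 94.672 %


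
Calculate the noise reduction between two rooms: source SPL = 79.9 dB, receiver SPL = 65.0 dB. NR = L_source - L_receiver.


NR = L_source - L_receiver (difference between source and receiving room levels)
NR = 79.9 - 65.0 = 14.9 dB


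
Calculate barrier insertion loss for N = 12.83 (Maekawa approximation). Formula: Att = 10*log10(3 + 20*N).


3 + 20*N = 3 + 20*12.83 = 259.6
Att = 10*log10(259.6) = 24.143 dB


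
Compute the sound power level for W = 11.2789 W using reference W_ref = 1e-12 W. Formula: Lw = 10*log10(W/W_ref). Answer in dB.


W / W_ref = 11.2789 / 1e-12 = 1.12789e+13
Lw = 10 * log10(1.12789e+13) = 130.52 dB


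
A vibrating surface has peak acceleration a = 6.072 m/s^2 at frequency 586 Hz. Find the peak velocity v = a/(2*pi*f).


omega = 2*pi*f = 2*pi*586 = 3681.95 rad/s
v = a / omega = 6.072 / 3681.95 = 0.0016491 m/s


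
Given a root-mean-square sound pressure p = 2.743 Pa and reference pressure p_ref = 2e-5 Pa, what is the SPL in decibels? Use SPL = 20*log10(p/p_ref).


p / p_ref = 2.743 / 2e-5 = 137150
SPL = 20 * log10(137150) = 102.74 dB


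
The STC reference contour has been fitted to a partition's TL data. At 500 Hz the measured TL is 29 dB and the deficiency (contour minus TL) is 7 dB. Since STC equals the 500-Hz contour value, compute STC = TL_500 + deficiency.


By ASTM E413, STC = value of the fitted reference contour at 500 Hz.
Contour value at 500 Hz = TL_500 + deficiency = 29 + 7 = 36
STC = 36


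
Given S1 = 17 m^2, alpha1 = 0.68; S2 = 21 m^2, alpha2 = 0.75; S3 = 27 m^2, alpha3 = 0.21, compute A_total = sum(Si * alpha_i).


17 * 0.68 = 11.56
21 * 0.75 = 15.75
27 * 0.21 = 5.67
A_total = 11.56 + 15.75 + 5.67 = 32.98 m^2


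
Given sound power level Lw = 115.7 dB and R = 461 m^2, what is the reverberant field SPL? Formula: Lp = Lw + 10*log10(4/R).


4/R = 4/461 = 0.00867679
Lp = 115.7 + 10*log10(0.00867679) = 95.084 dB


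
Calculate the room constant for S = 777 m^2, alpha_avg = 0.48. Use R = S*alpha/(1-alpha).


R = 777 * 0.48 / (1 - 0.48) = 717.23 m^2


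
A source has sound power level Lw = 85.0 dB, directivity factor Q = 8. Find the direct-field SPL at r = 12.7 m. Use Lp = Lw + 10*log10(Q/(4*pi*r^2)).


4*pi*r^2 = 4*pi*12.7^2 = 2026.83 m^2
Q / (4*pi*r^2) = 8 / 2026.83 = 0.00394705
Lp = 85.0 + 10*log10(0.00394705) = 60.963 dB


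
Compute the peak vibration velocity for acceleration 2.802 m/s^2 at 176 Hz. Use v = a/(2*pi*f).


omega = 2*pi*f = 2*pi*176 = 1105.84 rad/s
v = a / omega = 2.802 / 1105.84 = 0.0025338 m/s


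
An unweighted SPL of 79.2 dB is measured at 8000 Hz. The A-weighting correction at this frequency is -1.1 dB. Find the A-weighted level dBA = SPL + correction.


A-weighting table: 8000 Hz -> -1.1 dB correction
SPL_A = SPL + correction = 79.2 + (-1.1) = 78.1 dBA


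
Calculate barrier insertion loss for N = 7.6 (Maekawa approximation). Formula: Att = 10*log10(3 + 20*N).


3 + 20*N = 3 + 20*7.6 = 155
Att = 10*log10(155) = 21.903 dB


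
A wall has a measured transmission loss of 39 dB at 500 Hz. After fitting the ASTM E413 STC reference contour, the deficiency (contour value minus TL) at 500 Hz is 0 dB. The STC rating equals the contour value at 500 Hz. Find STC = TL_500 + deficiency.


By ASTM E413, STC = value of the fitted reference contour at 500 Hz.
Contour value at 500 Hz = TL_500 + deficiency = 39 + 0 = 39
STC = 39


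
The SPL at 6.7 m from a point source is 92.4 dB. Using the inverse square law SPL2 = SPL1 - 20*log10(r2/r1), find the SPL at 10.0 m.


r2/r1 = 10.0/6.7 = 1.49254
Correction = 20*log10(1.49254) = 3.47852 dB
SPL2 = 92.4 - 3.47852 = 88.921 dB


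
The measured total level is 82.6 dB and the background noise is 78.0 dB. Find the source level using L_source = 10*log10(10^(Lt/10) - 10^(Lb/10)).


10^(82.6/10) = 1.8197e+08
10^(78.0/10) = 6.30957e+07
Difference = 1.8197e+08 - 6.30957e+07 = 1.18874e+08
L_source = 10*log10(1.18874e+08) = 80.751 dB


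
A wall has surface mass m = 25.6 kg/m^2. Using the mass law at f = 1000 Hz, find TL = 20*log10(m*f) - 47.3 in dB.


m * f = 25.6 * 1000 = 25600
20*log10(25600) = 88.1648 dB
TL = 88.1648 - 47.3 = 40.865 dB


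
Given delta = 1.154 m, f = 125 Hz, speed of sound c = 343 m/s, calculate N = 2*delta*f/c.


N = 2*delta*f/c = 2*delta/lambda, where lambda = c/f
lambda = 343 / 125 = 2.744 m
N = 2 * 1.154 / 2.744 = 0.84111


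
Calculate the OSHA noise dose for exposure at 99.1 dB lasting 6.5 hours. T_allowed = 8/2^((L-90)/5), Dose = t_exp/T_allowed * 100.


T_allowed = 8 / 2^((99.1 - 90)/5) = 2.26577 hr
Dose = 6.5 / 2.26577 * 100 = 286.88 %


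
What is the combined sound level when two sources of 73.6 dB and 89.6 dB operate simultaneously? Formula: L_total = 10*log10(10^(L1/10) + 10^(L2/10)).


10^(73.6/10) = 2.29087e+07
10^(89.6/10) = 9.12011e+08
Sum = 2.29087e+07 + 9.12011e+08 = 9.3492e+08
L_total = 10*log10(9.3492e+08) = 89.708 dB


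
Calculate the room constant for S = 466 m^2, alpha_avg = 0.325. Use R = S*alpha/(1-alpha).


R = 466 * 0.325 / (1 - 0.325) = 224.37 m^2


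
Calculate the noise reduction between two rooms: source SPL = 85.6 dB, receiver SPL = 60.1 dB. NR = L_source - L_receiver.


NR = L_source - L_receiver (difference between source and receiving room levels)
NR = 85.6 - 60.1 = 25.5 dB


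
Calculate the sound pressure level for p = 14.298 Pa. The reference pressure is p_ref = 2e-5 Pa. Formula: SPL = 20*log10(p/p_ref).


p / p_ref = 14.298 / 2e-5 = 714900
SPL = 20 * log10(714900) = 117.08 dB


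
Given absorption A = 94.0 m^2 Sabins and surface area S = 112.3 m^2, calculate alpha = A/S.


Absorption coefficient = absorbed power / incident power
alpha = A / S = 94.0 / 112.3 = 0.83704


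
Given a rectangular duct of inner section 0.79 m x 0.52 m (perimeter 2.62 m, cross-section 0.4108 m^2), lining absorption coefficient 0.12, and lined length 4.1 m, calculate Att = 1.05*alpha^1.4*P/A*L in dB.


alpha^1.4 = 0.12^1.4 = 0.0513871
Attenuation rate = 1.05 * alpha^1.4 * P / A
= 1.05 * 0.0513871 * 2.62 / 0.4108 = 0.344123 dB/m
Total Att = 0.344123 * 4.1 = 1.4109 dB


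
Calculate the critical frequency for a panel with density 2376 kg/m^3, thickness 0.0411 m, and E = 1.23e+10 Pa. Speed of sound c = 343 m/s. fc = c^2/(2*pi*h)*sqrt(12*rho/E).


12*rho/E = 12*2376/1.23e+10 = 2.31805e-06
sqrt(12*rho/E) = sqrt(2.31805e-06) = 0.00152251
c^2/(2*pi*h) = 343^2/(2*pi*0.0411) = 455582
fc = 455582 * 0.00152251 = 693.63 Hz


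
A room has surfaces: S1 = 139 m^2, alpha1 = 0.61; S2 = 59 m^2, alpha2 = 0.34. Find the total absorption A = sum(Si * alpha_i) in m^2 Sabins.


139 * 0.61 = 84.79
59 * 0.34 = 20.06
A_total = 84.79 + 20.06 = 104.85 m^2


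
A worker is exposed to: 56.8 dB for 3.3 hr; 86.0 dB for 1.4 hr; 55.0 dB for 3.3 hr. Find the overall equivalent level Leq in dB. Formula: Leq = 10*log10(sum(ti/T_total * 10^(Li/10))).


T_total = 3.3 + 1.4 + 3.3 = 8.0 hr
(3.3/8.0) * 10^(56.8/10) = 197435
(1.4/8.0) * 10^(86.0/10) = 6.96688e+07
(3.3/8.0) * 10^(55.0/10) = 130444
Sum = 197435 + 6.96688e+07 + 130444 = 6.99967e+07
Leq = 10*log10(6.99967e+07) = 78.451 dB


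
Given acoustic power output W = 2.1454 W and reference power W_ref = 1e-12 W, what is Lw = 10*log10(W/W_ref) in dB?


W / W_ref = 2.1454 / 1e-12 = 2.1454e+12
Lw = 10 * log10(2.1454e+12) = 123.32 dB


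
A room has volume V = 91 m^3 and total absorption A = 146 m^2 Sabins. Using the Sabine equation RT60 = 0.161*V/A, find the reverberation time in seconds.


RT60 = 0.161 * 91 / 146 = 0.10035 s


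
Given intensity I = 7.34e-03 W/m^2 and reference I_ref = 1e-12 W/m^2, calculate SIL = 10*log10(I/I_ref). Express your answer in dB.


I / I_ref = 7.34e-03 / 1e-12 = 7.34e+09
SIL = 10 * log10(7.34e+09) = 98.657 dB


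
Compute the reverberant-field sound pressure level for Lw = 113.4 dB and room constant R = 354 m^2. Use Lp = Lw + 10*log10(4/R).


4/R = 4/354 = 0.0112994
Lp = 113.4 + 10*log10(0.0112994) = 93.931 dB


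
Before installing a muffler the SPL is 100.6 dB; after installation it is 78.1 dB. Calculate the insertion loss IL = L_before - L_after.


Insertion loss = SPL without muffler - SPL with muffler
IL = 100.6 - 78.1 = 22.5 dB


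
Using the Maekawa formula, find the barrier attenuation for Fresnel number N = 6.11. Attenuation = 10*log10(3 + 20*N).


3 + 20*N = 3 + 20*6.11 = 125.2
Att = 10*log10(125.2) = 20.976 dB


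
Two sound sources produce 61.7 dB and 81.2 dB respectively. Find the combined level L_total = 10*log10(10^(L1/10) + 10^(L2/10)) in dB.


10^(61.7/10) = 1.47911e+06
10^(81.2/10) = 1.31826e+08
Sum = 1.47911e+06 + 1.31826e+08 = 1.33305e+08
L_total = 10*log10(1.33305e+08) = 81.248 dB


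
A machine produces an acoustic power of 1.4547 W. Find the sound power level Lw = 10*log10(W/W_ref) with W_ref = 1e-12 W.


W / W_ref = 1.4547 / 1e-12 = 1.4547e+12
Lw = 10 * log10(1.4547e+12) = 121.63 dB


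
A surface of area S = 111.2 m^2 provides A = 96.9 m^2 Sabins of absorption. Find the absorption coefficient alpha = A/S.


Absorption coefficient = absorbed power / incident power
alpha = A / S = 96.9 / 111.2 = 0.8714


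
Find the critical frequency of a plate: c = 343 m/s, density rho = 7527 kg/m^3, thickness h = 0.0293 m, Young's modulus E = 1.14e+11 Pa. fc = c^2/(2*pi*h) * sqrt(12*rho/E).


12*rho/E = 12*7527/1.14e+11 = 7.92316e-07
sqrt(12*rho/E) = sqrt(7.92316e-07) = 0.000890121
c^2/(2*pi*h) = 343^2/(2*pi*0.0293) = 639059
fc = 639059 * 0.000890121 = 568.84 Hz
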